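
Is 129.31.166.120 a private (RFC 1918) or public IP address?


RFC 1918 private ranges:
  10.0.0.0/8 (10.0.0.0 - 10.255.255.255)
  172.16.0.0/12 (172.16.0.0 - 172.31.255.255)
  192.168.0.0/16 (192.168.0.0 - 192.168.255.255)
Public (not in any RFC 1918 range)


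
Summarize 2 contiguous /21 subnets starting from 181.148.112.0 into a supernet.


Original prefix: /21
Number of subnets: 2 = 2^1
New prefix = 21 - 1 = 20
Supernet: 181.148.112.0/20


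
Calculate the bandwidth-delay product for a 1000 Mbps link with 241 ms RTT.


BDP = bandwidth * RTT
= 1000 Mbps * 241 ms
= 1000 * 1e6 * 241 / 1000 bits
= 241000000 bits
= 30125000 bytes
= 29418.9453 KB
BDP = 241000000 bits (30125000 bytes)


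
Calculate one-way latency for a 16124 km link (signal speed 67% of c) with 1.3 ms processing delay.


Speed = 0.67 * 3e5 km/s = 201000 km/s
Propagation delay = 16124 / 201000 = 0.0802 s = 80.2189 ms
Processing delay = 1.3 ms
Total one-way latency = 81.5189 ms


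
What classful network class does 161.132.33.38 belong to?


First octet: 161
Binary: 10100001
10xxxxxx -> Class B (128-191)
Class B, default mask 255.255.0.0 (/16)


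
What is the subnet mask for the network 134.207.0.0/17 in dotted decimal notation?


/17 means 17 network bits, 15 host bits
Binary: 11111111111111111000000000000000
Mask: 255.255.128.0


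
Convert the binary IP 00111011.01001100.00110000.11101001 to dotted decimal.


00111011 = 59
01001100 = 76
00110000 = 48
11101001 = 233
IP: 59.76.48.233


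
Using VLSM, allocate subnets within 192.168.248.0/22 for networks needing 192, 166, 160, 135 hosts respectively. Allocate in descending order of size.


192 hosts -> /24 (254 usable): 192.168.248.0/24
166 hosts -> /24 (254 usable): 192.168.249.0/24
160 hosts -> /24 (254 usable): 192.168.250.0/24
135 hosts -> /24 (254 usable): 192.168.251.0/24
Allocation: 192.168.248.0/24 (192 hosts, 254 usable); 192.168.249.0/24 (166 hosts, 254 usable); 192.168.250.0/24 (160 hosts, 254 usable); 192.168.251.0/24 (135 hosts, 254 usable)


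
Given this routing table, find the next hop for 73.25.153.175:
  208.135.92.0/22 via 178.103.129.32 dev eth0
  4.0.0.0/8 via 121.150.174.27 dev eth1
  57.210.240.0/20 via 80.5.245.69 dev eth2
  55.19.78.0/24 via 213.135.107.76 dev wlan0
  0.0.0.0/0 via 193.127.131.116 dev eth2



Longest prefix match for 73.25.153.175:
  /22 208.135.92.0: no
  /8 4.0.0.0: no
  /20 57.210.240.0: no
  /24 55.19.78.0: no
  /0 0.0.0.0: MATCH
Selected: next-hop 193.127.131.116 via eth2 (matched /0)


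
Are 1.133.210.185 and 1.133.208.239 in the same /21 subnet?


Mask: 255.255.248.0
1.133.210.185 AND mask = 1.133.208.0
1.133.208.239 AND mask = 1.133.208.0
Yes, same subnet (1.133.208.0)


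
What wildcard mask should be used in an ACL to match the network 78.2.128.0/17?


Subnet mask: 255.255.128.0
Wildcard = 255.255.255.255 - subnet mask
255 - 255 = 0
255 - 255 = 0
255 - 128 = 127
255 - 0 = 255
Wildcard: 0.0.127.255


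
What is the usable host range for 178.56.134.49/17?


Network: 178.56.128.0
Broadcast: 178.56.255.255
First usable = network + 1
Last usable = broadcast - 1
Range: 178.56.128.1 to 178.56.255.254


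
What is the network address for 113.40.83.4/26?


IP:   01110001.00101000.01010011.00000100
Mask: 11111111.11111111.11111111.11000000
AND operation:
Net:  01110001.00101000.01010011.00000000
Network: 113.40.83.0/26


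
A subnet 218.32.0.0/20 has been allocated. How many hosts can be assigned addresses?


Host bits = 32 - 20 = 12
Total addresses = 2^12 = 4096
Usable = total - 2 (network and broadcast)
Usable hosts: 4094


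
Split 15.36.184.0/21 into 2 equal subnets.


New prefix = 21 + 1 = 22
Each subnet has 1024 addresses
  15.36.184.0/22
  15.36.188.0/22
Subnets: 15.36.184.0/22, 15.36.188.0/22


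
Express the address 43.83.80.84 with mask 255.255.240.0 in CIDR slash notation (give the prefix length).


Binary: 11111111.11111111.11110000.00000000
Count leading 1s
Prefix: /20


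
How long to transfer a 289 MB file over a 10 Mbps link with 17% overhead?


Effective throughput = 10 * (1 - 17/100) = 8.3 Mbps
File size in Mb = 289 * 8 = 2312 Mb
Time = 2312 / 8.3
Time = 278.5542 seconds


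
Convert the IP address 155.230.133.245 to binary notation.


155 = 10011011
230 = 11100110
133 = 10000101
245 = 11110101
Binary: 10011011.11100110.10000101.11110101


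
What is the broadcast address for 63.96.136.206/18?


Network: 63.96.128.0/18
Host bits = 14
Set all host bits to 1:
Broadcast: 63.96.191.255


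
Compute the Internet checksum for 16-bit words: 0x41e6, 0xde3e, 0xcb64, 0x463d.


Sum all words (with carry folding):
+ 0x41e6 = 0x41e6
+ 0xde3e = 0x2025
+ 0xcb64 = 0xeb89
+ 0x463d = 0x31c7
One's complement: ~0x31c7
Checksum = 0xce38


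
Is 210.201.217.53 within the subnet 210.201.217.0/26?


Subnet network: 210.201.217.0
Test IP AND mask: 210.201.217.0
Yes, 210.201.217.53 is in 210.201.217.0/26


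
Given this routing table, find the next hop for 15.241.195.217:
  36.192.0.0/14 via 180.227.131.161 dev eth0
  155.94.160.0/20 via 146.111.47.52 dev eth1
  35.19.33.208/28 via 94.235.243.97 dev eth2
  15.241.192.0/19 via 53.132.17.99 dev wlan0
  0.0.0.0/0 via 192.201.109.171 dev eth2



Longest prefix match for 15.241.195.217:
  /14 36.192.0.0: no
  /20 155.94.160.0: no
  /28 35.19.33.208: no
  /19 15.241.192.0: MATCH
  /0 0.0.0.0: MATCH
Selected: next-hop 53.132.17.99 via wlan0 (matched /19)


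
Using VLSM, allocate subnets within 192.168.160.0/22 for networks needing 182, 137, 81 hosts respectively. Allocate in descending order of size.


182 hosts -> /24 (254 usable): 192.168.160.0/24
137 hosts -> /24 (254 usable): 192.168.161.0/24
81 hosts -> /25 (126 usable): 192.168.162.0/25
Allocation: 192.168.160.0/24 (182 hosts, 254 usable); 192.168.161.0/24 (137 hosts, 254 usable); 192.168.162.0/25 (81 hosts, 126 usable)


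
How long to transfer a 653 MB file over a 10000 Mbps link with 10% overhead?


Effective throughput = 10000 * (1 - 10/100) = 9000 Mbps
File size in Mb = 653 * 8 = 5224 Mb
Time = 5224 / 9000
Time = 0.5804 seconds


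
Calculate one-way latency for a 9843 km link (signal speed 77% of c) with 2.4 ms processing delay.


Speed = 0.77 * 3e5 km/s = 231000 km/s
Propagation delay = 9843 / 231000 = 0.0426 s = 42.6104 ms
Processing delay = 2.4 ms
Total one-way latency = 45.0104 ms


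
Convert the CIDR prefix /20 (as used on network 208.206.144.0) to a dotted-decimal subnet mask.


/20 means 20 network bits, 12 host bits
Binary: 11111111111111111111000000000000
Mask: 255.255.240.0


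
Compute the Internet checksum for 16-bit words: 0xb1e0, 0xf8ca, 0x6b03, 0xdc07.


Sum all words (with carry folding):
+ 0xb1e0 = 0xb1e0
+ 0xf8ca = 0xaaab
+ 0x6b03 = 0x15af
+ 0xdc07 = 0xf1b6
One's complement: ~0xf1b6
Checksum = 0x0e49


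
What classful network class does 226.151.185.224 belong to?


First octet: 226
Binary: 11100010
1110xxxx -> Class D (224-239)
Class D (multicast), default mask N/A


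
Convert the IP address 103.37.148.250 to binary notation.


103 = 01100111
37 = 00100101
148 = 10010100
250 = 11111010
Binary: 01100111.00100101.10010100.11111010


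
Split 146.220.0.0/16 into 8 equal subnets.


New prefix = 16 + 3 = 19
Each subnet has 8192 addresses
  146.220.0.0/19
  146.220.32.0/19
  146.220.64.0/19
  146.220.96.0/19
  146.220.128.0/19
  146.220.160.0/19
  146.220.192.0/19
  146.220.224.0/19
Subnets: 146.220.0.0/19, 146.220.32.0/19, 146.220.64.0/19, 146.220.96.0/19, 146.220.128.0/19, 146.220.160.0/19, 146.220.192.0/19, 146.220.224.0/19


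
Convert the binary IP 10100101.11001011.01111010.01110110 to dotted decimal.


10100101 = 165
11001011 = 203
01111010 = 122
01110110 = 118
IP: 165.203.122.118


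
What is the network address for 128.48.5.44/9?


IP:   10000000.00110000.00000101.00101100
Mask: 11111111.10000000.00000000.00000000
AND operation:
Net:  10000000.00000000.00000000.00000000
Network: 128.0.0.0/9


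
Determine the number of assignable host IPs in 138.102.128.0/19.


Host bits = 32 - 19 = 13
Total addresses = 2^13 = 8192
Usable = total - 2 (network and broadcast)
Usable hosts: 8190


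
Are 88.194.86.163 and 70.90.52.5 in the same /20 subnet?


Mask: 255.255.240.0
88.194.86.163 AND mask = 88.194.80.0
70.90.52.5 AND mask = 70.90.48.0
No, different subnets (88.194.80.0 vs 70.90.48.0)


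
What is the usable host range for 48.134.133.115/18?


Network: 48.134.128.0
Broadcast: 48.134.191.255
First usable = network + 1
Last usable = broadcast - 1
Range: 48.134.128.1 to 48.134.191.254


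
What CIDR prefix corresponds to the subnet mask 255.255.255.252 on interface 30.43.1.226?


Binary: 11111111.11111111.11111111.11111100
Count leading 1s
Prefix: /30


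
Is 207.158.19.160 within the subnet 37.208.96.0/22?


Subnet network: 37.208.96.0
Test IP AND mask: 207.158.16.0
No, 207.158.19.160 is not in 37.208.96.0/22


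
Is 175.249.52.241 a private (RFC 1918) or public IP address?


RFC 1918 private ranges:
  10.0.0.0/8 (10.0.0.0 - 10.255.255.255)
  172.16.0.0/12 (172.16.0.0 - 172.31.255.255)
  192.168.0.0/16 (192.168.0.0 - 192.168.255.255)
Public (not in any RFC 1918 range)


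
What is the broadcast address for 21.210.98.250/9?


Network: 21.128.0.0/9
Host bits = 23
Set all host bits to 1:
Broadcast: 21.255.255.255


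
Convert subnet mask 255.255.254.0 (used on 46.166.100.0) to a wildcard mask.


Subnet mask: 255.255.254.0
Wildcard = 255.255.255.255 - subnet mask
255 - 255 = 0
255 - 255 = 0
255 - 254 = 1
255 - 0 = 255
Wildcard: 0.0.1.255


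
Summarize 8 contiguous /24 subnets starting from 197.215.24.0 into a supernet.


Original prefix: /24
Number of subnets: 8 = 2^3
New prefix = 24 - 3 = 21
Supernet: 197.215.24.0/21


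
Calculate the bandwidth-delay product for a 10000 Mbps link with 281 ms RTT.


BDP = bandwidth * RTT
= 10000 Mbps * 281 ms
= 10000 * 1e6 * 281 / 1000 bits
= 2810000000 bits
= 351250000 bytes
= 343017.5781 KB
BDP = 2810000000 bits (351250000 bytes)


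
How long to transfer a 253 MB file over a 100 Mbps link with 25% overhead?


Effective throughput = 100 * (1 - 25/100) = 75 Mbps
File size in Mb = 253 * 8 = 2024 Mb
Time = 2024 / 75
Time = 26.9867 seconds


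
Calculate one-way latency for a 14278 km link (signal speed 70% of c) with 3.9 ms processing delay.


Speed = 0.7 * 3e5 km/s = 210000 km/s
Propagation delay = 14278 / 210000 = 0.068 s = 67.9905 ms
Processing delay = 3.9 ms
Total one-way latency = 71.8905 ms


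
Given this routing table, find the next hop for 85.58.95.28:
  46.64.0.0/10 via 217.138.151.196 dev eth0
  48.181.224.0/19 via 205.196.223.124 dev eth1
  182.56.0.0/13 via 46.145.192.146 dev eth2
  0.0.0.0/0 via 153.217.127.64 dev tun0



Longest prefix match for 85.58.95.28:
  /10 46.64.0.0: no
  /19 48.181.224.0: no
  /13 182.56.0.0: no
  /0 0.0.0.0: MATCH
Selected: next-hop 153.217.127.64 via tun0 (matched /0)


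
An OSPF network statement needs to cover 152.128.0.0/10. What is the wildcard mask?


Subnet mask: 255.192.0.0
Wildcard = 255.255.255.255 - subnet mask
255 - 255 = 0
255 - 192 = 63
255 - 0 = 255
255 - 0 = 255
Wildcard: 0.63.255.255


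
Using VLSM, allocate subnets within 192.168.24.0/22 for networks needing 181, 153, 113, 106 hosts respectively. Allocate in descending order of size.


181 hosts -> /24 (254 usable): 192.168.24.0/24
153 hosts -> /24 (254 usable): 192.168.25.0/24
113 hosts -> /25 (126 usable): 192.168.26.0/25
106 hosts -> /25 (126 usable): 192.168.26.128/25
Allocation: 192.168.24.0/24 (181 hosts, 254 usable); 192.168.25.0/24 (153 hosts, 254 usable); 192.168.26.0/25 (113 hosts, 126 usable); 192.168.26.128/25 (106 hosts, 126 usable)


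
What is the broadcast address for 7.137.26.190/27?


Network: 7.137.26.160/27
Host bits = 5
Set all host bits to 1:
Broadcast: 7.137.26.191


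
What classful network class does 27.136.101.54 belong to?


First octet: 27
Binary: 00011011
0xxxxxxx -> Class A (1-126)
Class A, default mask 255.0.0.0 (/8)


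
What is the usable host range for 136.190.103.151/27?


Network: 136.190.103.128
Broadcast: 136.190.103.159
First usable = network + 1
Last usable = broadcast - 1
Range: 136.190.103.129 to 136.190.103.158


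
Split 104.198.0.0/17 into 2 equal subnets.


New prefix = 17 + 1 = 18
Each subnet has 16384 addresses
  104.198.0.0/18
  104.198.64.0/18
Subnets: 104.198.0.0/18, 104.198.64.0/18


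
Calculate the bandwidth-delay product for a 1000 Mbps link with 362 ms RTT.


BDP = bandwidth * RTT
= 1000 Mbps * 362 ms
= 1000 * 1e6 * 362 / 1000 bits
= 362000000 bits
= 45250000 bytes
= 44189.4531 KB
BDP = 362000000 bits (45250000 bytes)


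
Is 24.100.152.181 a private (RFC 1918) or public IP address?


RFC 1918 private ranges:
  10.0.0.0/8 (10.0.0.0 - 10.255.255.255)
  172.16.0.0/12 (172.16.0.0 - 172.31.255.255)
  192.168.0.0/16 (192.168.0.0 - 192.168.255.255)
Public (not in any RFC 1918 range)


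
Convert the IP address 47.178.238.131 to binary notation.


47 = 00101111
178 = 10110010
238 = 11101110
131 = 10000011
Binary: 00101111.10110010.11101110.10000011


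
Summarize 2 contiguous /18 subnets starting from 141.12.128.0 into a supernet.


Original prefix: /18
Number of subnets: 2 = 2^1
New prefix = 18 - 1 = 17
Supernet: 141.12.128.0/17


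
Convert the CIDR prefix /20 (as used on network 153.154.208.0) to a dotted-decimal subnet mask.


/20 means 20 network bits, 12 host bits
Binary: 11111111111111111111000000000000
Mask: 255.255.240.0


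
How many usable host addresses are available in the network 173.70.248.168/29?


Host bits = 32 - 29 = 3
Total addresses = 2^3 = 8
Usable = total - 2 (network and broadcast)
Usable hosts: 6


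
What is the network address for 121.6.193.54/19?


IP:   01111001.00000110.11000001.00110110
Mask: 11111111.11111111.11100000.00000000
AND operation:
Net:  01111001.00000110.11000000.00000000
Network: 121.6.192.0/19


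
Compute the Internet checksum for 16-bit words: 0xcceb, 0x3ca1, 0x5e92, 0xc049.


Sum all words (with carry folding):
+ 0xcceb = 0xcceb
+ 0x3ca1 = 0x098d
+ 0x5e92 = 0x681f
+ 0xc049 = 0x2869
One's complement: ~0x2869
Checksum = 0xd796


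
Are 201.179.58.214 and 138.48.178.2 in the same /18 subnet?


Mask: 255.255.192.0
201.179.58.214 AND mask = 201.179.0.0
138.48.178.2 AND mask = 138.48.128.0
No, different subnets (201.179.0.0 vs 138.48.128.0)


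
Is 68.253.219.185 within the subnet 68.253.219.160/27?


Subnet network: 68.253.219.160
Test IP AND mask: 68.253.219.160
Yes, 68.253.219.185 is in 68.253.219.160/27


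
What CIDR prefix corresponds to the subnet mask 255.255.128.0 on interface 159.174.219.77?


Binary: 11111111.11111111.10000000.00000000
Count leading 1s
Prefix: /17


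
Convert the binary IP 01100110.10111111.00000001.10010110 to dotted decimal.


01100110 = 102
10111111 = 191
00000001 = 1
10010110 = 150
IP: 102.191.1.150


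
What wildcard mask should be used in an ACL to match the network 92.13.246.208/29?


Subnet mask: 255.255.255.248
Wildcard = 255.255.255.255 - subnet mask
255 - 255 = 0
255 - 255 = 0
255 - 255 = 0
255 - 248 = 7
Wildcard: 0.0.0.7


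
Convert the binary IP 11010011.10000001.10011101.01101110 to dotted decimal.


11010011 = 211
10000001 = 129
10011101 = 157
01101110 = 110
IP: 211.129.157.110


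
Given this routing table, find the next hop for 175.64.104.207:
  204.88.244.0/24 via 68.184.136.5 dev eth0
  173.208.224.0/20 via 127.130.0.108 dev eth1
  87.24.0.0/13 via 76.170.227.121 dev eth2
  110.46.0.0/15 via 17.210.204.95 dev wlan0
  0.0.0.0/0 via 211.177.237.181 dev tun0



Longest prefix match for 175.64.104.207:
  /24 204.88.244.0: no
  /20 173.208.224.0: no
  /13 87.24.0.0: no
  /15 110.46.0.0: no
  /0 0.0.0.0: MATCH
Selected: next-hop 211.177.237.181 via tun0 (matched /0)


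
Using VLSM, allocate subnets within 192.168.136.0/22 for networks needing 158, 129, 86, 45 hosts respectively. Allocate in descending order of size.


158 hosts -> /24 (254 usable): 192.168.136.0/24
129 hosts -> /24 (254 usable): 192.168.137.0/24
86 hosts -> /25 (126 usable): 192.168.138.0/25
45 hosts -> /26 (62 usable): 192.168.138.128/26
Allocation: 192.168.136.0/24 (158 hosts, 254 usable); 192.168.137.0/24 (129 hosts, 254 usable); 192.168.138.0/25 (86 hosts, 126 usable); 192.168.138.128/26 (45 hosts, 62 usable)


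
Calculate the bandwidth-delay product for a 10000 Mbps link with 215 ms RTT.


BDP = bandwidth * RTT
= 10000 Mbps * 215 ms
= 10000 * 1e6 * 215 / 1000 bits
= 2150000000 bits
= 268750000 bytes
= 262451.1719 KB
BDP = 2150000000 bits (268750000 bytes)


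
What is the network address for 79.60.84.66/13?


IP:   01001111.00111100.01010100.01000010
Mask: 11111111.11111000.00000000.00000000
AND operation:
Net:  01001111.00111000.00000000.00000000
Network: 79.56.0.0/13


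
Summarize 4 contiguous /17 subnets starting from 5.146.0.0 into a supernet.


Original prefix: /17
Number of subnets: 4 = 2^2
New prefix = 17 - 2 = 15
Supernet: 5.146.0.0/15


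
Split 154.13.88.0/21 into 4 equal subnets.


New prefix = 21 + 2 = 23
Each subnet has 512 addresses
  154.13.88.0/23
  154.13.90.0/23
  154.13.92.0/23
  154.13.94.0/23
Subnets: 154.13.88.0/23, 154.13.90.0/23, 154.13.92.0/23, 154.13.94.0/23


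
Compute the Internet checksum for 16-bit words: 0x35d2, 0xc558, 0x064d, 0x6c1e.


Sum all words (with carry folding):
+ 0x35d2 = 0x35d2
+ 0xc558 = 0xfb2a
+ 0x064d = 0x0178
+ 0x6c1e = 0x6d96
One's complement: ~0x6d96
Checksum = 0x9269


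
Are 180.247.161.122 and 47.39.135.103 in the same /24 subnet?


Mask: 255.255.255.0
180.247.161.122 AND mask = 180.247.161.0
47.39.135.103 AND mask = 47.39.135.0
No, different subnets (180.247.161.0 vs 47.39.135.0)


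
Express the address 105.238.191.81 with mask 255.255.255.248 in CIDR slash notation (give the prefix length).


Binary: 11111111.11111111.11111111.11111000
Count leading 1s
Prefix: /29


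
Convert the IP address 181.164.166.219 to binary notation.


181 = 10110101
164 = 10100100
166 = 10100110
219 = 11011011
Binary: 10110101.10100100.10100110.11011011


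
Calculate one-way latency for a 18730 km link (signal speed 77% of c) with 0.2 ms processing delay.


Speed = 0.77 * 3e5 km/s = 231000 km/s
Propagation delay = 18730 / 231000 = 0.0811 s = 81.0823 ms
Processing delay = 0.2 ms
Total one-way latency = 81.2823 ms


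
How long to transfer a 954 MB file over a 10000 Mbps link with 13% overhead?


Effective throughput = 10000 * (1 - 13/100) = 8700 Mbps
File size in Mb = 954 * 8 = 7632 Mb
Time = 7632 / 8700
Time = 0.8772 seconds


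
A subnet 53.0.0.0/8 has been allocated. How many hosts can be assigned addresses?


Host bits = 32 - 8 = 24
Total addresses = 2^24 = 16777216
Usable = total - 2 (network and broadcast)
Usable hosts: 16777214


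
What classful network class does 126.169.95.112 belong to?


First octet: 126
Binary: 01111110
0xxxxxxx -> Class A (1-126)
Class A, default mask 255.0.0.0 (/8)


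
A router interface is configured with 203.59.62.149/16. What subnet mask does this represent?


/16 means 16 network bits, 16 host bits
Binary: 11111111111111110000000000000000
Mask: 255.255.0.0


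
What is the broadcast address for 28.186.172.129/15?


Network: 28.186.0.0/15
Host bits = 17
Set all host bits to 1:
Broadcast: 28.187.255.255


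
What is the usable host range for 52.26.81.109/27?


Network: 52.26.81.96
Broadcast: 52.26.81.127
First usable = network + 1
Last usable = broadcast - 1
Range: 52.26.81.97 to 52.26.81.126


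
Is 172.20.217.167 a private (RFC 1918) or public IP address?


RFC 1918 private ranges:
  10.0.0.0/8 (10.0.0.0 - 10.255.255.255)
  172.16.0.0/12 (172.16.0.0 - 172.31.255.255)
  192.168.0.0/16 (192.168.0.0 - 192.168.255.255)
Private (in 172.16.0.0/12)


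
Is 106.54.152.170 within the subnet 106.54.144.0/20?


Subnet network: 106.54.144.0
Test IP AND mask: 106.54.144.0
Yes, 106.54.152.170 is in 106.54.144.0/20


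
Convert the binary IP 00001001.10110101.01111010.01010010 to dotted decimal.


00001001 = 9
10110101 = 181
01111010 = 122
01010010 = 82
IP: 9.181.122.82


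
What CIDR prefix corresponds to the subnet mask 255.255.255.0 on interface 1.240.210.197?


Binary: 11111111.11111111.11111111.00000000
Count leading 1s
Prefix: /24


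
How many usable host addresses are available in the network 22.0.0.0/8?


Host bits = 32 - 8 = 24
Total addresses = 2^24 = 16777216
Usable = total - 2 (network and broadcast)
Usable hosts: 16777214


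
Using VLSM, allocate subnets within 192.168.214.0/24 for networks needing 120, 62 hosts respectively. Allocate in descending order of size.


120 hosts -> /25 (126 usable): 192.168.214.0/25
62 hosts -> /26 (62 usable): 192.168.214.128/26
Allocation: 192.168.214.0/25 (120 hosts, 126 usable); 192.168.214.128/26 (62 hosts, 62 usable)


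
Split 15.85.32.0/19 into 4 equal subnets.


New prefix = 19 + 2 = 21
Each subnet has 2048 addresses
  15.85.32.0/21
  15.85.40.0/21
  15.85.48.0/21
  15.85.56.0/21
Subnets: 15.85.32.0/21, 15.85.40.0/21, 15.85.48.0/21, 15.85.56.0/21


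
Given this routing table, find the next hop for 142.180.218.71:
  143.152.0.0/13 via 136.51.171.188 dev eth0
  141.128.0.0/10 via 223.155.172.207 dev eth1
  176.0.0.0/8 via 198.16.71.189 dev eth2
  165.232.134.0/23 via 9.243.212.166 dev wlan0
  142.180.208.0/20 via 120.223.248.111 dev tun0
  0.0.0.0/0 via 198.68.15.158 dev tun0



Longest prefix match for 142.180.218.71:
  /13 143.152.0.0: no
  /10 141.128.0.0: no
  /8 176.0.0.0: no
  /23 165.232.134.0: no
  /20 142.180.208.0: MATCH
  /0 0.0.0.0: MATCH
Selected: next-hop 120.223.248.111 via tun0 (matched /20)


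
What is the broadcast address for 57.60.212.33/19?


Network: 57.60.192.0/19
Host bits = 13
Set all host bits to 1:
Broadcast: 57.60.223.255


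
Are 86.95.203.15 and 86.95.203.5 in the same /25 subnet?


Mask: 255.255.255.128
86.95.203.15 AND mask = 86.95.203.0
86.95.203.5 AND mask = 86.95.203.0
Yes, same subnet (86.95.203.0)


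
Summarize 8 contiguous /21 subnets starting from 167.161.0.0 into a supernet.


Original prefix: /21
Number of subnets: 8 = 2^3
New prefix = 21 - 3 = 18
Supernet: 167.161.0.0/18


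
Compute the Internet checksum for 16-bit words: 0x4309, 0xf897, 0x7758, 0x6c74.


Sum all words (with carry folding):
+ 0x4309 = 0x4309
+ 0xf897 = 0x3ba1
+ 0x7758 = 0xb2f9
+ 0x6c74 = 0x1f6e
One's complement: ~0x1f6e
Checksum = 0xe091


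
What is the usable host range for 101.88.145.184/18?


Network: 101.88.128.0
Broadcast: 101.88.191.255
First usable = network + 1
Last usable = broadcast - 1
Range: 101.88.128.1 to 101.88.191.254


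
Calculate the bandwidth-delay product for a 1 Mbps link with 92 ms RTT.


BDP = bandwidth * RTT
= 1 Mbps * 92 ms
= 1 * 1e6 * 92 / 1000 bits
= 92000 bits
= 11500 bytes
= 11.2305 KB
BDP = 92000 bits (11500 bytes)


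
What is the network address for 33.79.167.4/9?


IP:   00100001.01001111.10100111.00000100
Mask: 11111111.10000000.00000000.00000000
AND operation:
Net:  00100001.00000000.00000000.00000000
Network: 33.0.0.0/9


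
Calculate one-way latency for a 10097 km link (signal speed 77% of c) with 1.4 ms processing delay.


Speed = 0.77 * 3e5 km/s = 231000 km/s
Propagation delay = 10097 / 231000 = 0.0437 s = 43.71 ms
Processing delay = 1.4 ms
Total one-way latency = 45.11 ms


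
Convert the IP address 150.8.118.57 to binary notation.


150 = 10010110
8 = 00001000
118 = 01110110
57 = 00111001
Binary: 10010110.00001000.01110110.00111001


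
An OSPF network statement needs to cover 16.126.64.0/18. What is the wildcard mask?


Subnet mask: 255.255.192.0
Wildcard = 255.255.255.255 - subnet mask
255 - 255 = 0
255 - 255 = 0
255 - 192 = 63
255 - 0 = 255
Wildcard: 0.0.63.255


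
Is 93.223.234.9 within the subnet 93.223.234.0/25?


Subnet network: 93.223.234.0
Test IP AND mask: 93.223.234.0
Yes, 93.223.234.9 is in 93.223.234.0/25


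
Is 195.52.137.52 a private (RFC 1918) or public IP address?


RFC 1918 private ranges:
  10.0.0.0/8 (10.0.0.0 - 10.255.255.255)
  172.16.0.0/12 (172.16.0.0 - 172.31.255.255)
  192.168.0.0/16 (192.168.0.0 - 192.168.255.255)
Public (not in any RFC 1918 range)


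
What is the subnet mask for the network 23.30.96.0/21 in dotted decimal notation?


/21 means 21 network bits, 11 host bits
Binary: 11111111111111111111100000000000
Mask: 255.255.248.0


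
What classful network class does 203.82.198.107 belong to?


First octet: 203
Binary: 11001011
110xxxxx -> Class C (192-223)
Class C, default mask 255.255.255.0 (/24)


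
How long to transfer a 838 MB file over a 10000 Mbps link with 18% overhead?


Effective throughput = 10000 * (1 - 18/100) = 8200 Mbps
File size in Mb = 838 * 8 = 6704 Mb
Time = 6704 / 8200
Time = 0.8176 seconds


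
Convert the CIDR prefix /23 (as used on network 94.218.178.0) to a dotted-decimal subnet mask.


/23 means 23 network bits, 9 host bits
Binary: 11111111111111111111111000000000
Mask: 255.255.254.0


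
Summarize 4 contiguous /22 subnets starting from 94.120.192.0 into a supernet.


Original prefix: /22
Number of subnets: 4 = 2^2
New prefix = 22 - 2 = 20
Supernet: 94.120.192.0/20


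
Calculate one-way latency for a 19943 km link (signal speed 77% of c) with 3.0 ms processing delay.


Speed = 0.77 * 3e5 km/s = 231000 km/s
Propagation delay = 19943 / 231000 = 0.0863 s = 86.3333 ms
Processing delay = 3.0 ms
Total one-way latency = 89.3333 ms


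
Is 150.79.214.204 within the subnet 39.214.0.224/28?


Subnet network: 39.214.0.224
Test IP AND mask: 150.79.214.192
No, 150.79.214.204 is not in 39.214.0.224/28


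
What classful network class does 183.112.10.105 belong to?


First octet: 183
Binary: 10110111
10xxxxxx -> Class B (128-191)
Class B, default mask 255.255.0.0 (/16)


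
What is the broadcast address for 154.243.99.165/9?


Network: 154.128.0.0/9
Host bits = 23
Set all host bits to 1:
Broadcast: 154.255.255.255


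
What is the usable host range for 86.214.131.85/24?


Network: 86.214.131.0
Broadcast: 86.214.131.255
First usable = network + 1
Last usable = broadcast - 1
Range: 86.214.131.1 to 86.214.131.254


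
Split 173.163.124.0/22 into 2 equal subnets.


New prefix = 22 + 1 = 23
Each subnet has 512 addresses
  173.163.124.0/23
  173.163.126.0/23
Subnets: 173.163.124.0/23, 173.163.126.0/23


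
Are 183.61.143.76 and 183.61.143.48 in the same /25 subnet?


Mask: 255.255.255.128
183.61.143.76 AND mask = 183.61.143.0
183.61.143.48 AND mask = 183.61.143.0
Yes, same subnet (183.61.143.0)


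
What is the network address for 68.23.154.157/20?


IP:   01000100.00010111.10011010.10011101
Mask: 11111111.11111111.11110000.00000000
AND operation:
Net:  01000100.00010111.10010000.00000000
Network: 68.23.144.0/20


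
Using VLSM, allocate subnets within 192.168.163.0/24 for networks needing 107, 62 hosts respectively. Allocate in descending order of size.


107 hosts -> /25 (126 usable): 192.168.163.0/25
62 hosts -> /26 (62 usable): 192.168.163.128/26
Allocation: 192.168.163.0/25 (107 hosts, 126 usable); 192.168.163.128/26 (62 hosts, 62 usable)


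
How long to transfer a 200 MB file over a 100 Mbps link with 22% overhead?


Effective throughput = 100 * (1 - 22/100) = 78 Mbps
File size in Mb = 200 * 8 = 1600 Mb
Time = 1600 / 78
Time = 20.5128 seconds


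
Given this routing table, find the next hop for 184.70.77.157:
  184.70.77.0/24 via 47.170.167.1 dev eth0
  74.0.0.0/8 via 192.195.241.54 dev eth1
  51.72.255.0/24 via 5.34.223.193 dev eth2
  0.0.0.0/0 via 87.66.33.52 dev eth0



Longest prefix match for 184.70.77.157:
  /24 184.70.77.0: MATCH
  /8 74.0.0.0: no
  /24 51.72.255.0: no
  /0 0.0.0.0: MATCH
Selected: next-hop 47.170.167.1 via eth0 (matched /24)


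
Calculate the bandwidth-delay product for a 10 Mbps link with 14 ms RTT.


BDP = bandwidth * RTT
= 10 Mbps * 14 ms
= 10 * 1e6 * 14 / 1000 bits
= 140000 bits
= 17500 bytes
= 17.0898 KB
BDP = 140000 bits (17500 bytes)


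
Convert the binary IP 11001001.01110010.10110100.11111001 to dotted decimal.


11001001 = 201
01110010 = 114
10110100 = 180
11111001 = 249
IP: 201.114.180.249


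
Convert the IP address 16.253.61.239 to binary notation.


16 = 00010000
253 = 11111101
61 = 00111101
239 = 11101111
Binary: 00010000.11111101.00111101.11101111


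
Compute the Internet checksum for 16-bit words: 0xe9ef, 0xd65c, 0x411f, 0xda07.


Sum all words (with carry folding):
+ 0xe9ef = 0xe9ef
+ 0xd65c = 0xc04c
+ 0x411f = 0x016c
+ 0xda07 = 0xdb73
One's complement: ~0xdb73
Checksum = 0x248c


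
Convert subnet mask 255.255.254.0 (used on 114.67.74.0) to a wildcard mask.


Subnet mask: 255.255.254.0
Wildcard = 255.255.255.255 - subnet mask
255 - 255 = 0
255 - 255 = 0
255 - 254 = 1
255 - 0 = 255
Wildcard: 0.0.1.255


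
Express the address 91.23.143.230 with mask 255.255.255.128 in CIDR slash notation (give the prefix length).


Binary: 11111111.11111111.11111111.10000000
Count leading 1s
Prefix: /25


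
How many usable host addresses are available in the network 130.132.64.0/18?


Host bits = 32 - 18 = 14
Total addresses = 2^14 = 16384
Usable = total - 2 (network and broadcast)
Usable hosts: 16382


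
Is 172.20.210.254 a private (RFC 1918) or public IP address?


RFC 1918 private ranges:
  10.0.0.0/8 (10.0.0.0 - 10.255.255.255)
  172.16.0.0/12 (172.16.0.0 - 172.31.255.255)
  192.168.0.0/16 (192.168.0.0 - 192.168.255.255)
Private (in 172.16.0.0/12)


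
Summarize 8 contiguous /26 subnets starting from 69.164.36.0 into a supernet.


Original prefix: /26
Number of subnets: 8 = 2^3
New prefix = 26 - 3 = 23
Supernet: 69.164.36.0/23


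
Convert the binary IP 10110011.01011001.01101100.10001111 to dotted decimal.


10110011 = 179
01011001 = 89
01101100 = 108
10001111 = 143
IP: 179.89.108.143


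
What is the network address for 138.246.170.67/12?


IP:   10001010.11110110.10101010.01000011
Mask: 11111111.11110000.00000000.00000000
AND operation:
Net:  10001010.11110000.00000000.00000000
Network: 138.240.0.0/12


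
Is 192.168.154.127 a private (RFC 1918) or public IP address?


RFC 1918 private ranges:
  10.0.0.0/8 (10.0.0.0 - 10.255.255.255)
  172.16.0.0/12 (172.16.0.0 - 172.31.255.255)
  192.168.0.0/16 (192.168.0.0 - 192.168.255.255)
Private (in 192.168.0.0/16)


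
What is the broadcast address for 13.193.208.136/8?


Network: 13.0.0.0/8
Host bits = 24
Set all host bits to 1:
Broadcast: 13.255.255.255


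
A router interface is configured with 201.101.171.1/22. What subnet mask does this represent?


/22 means 22 network bits, 10 host bits
Binary: 11111111111111111111110000000000
Mask: 255.255.252.0


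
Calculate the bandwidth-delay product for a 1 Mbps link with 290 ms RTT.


BDP = bandwidth * RTT
= 1 Mbps * 290 ms
= 1 * 1e6 * 290 / 1000 bits
= 290000 bits
= 36250 bytes
= 35.4004 KB
BDP = 290000 bits (36250 bytes)


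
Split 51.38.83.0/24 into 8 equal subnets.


New prefix = 24 + 3 = 27
Each subnet has 32 addresses
  51.38.83.0/27
  51.38.83.32/27
  51.38.83.64/27
  51.38.83.96/27
  51.38.83.128/27
  51.38.83.160/27
  51.38.83.192/27
  51.38.83.224/27
Subnets: 51.38.83.0/27, 51.38.83.32/27, 51.38.83.64/27, 51.38.83.96/27, 51.38.83.128/27, 51.38.83.160/27, 51.38.83.192/27, 51.38.83.224/27


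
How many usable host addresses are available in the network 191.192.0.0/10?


Host bits = 32 - 10 = 22
Total addresses = 2^22 = 4194304
Usable = total - 2 (network and broadcast)
Usable hosts: 4194302


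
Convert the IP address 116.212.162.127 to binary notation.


116 = 01110100
212 = 11010100
162 = 10100010
127 = 01111111
Binary: 01110100.11010100.10100010.01111111


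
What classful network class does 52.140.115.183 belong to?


First octet: 52
Binary: 00110100
0xxxxxxx -> Class A (1-126)
Class A, default mask 255.0.0.0 (/8)


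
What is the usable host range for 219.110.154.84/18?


Network: 219.110.128.0
Broadcast: 219.110.191.255
First usable = network + 1
Last usable = broadcast - 1
Range: 219.110.128.1 to 219.110.191.254


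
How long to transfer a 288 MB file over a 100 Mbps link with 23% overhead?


Effective throughput = 100 * (1 - 23/100) = 77 Mbps
File size in Mb = 288 * 8 = 2304 Mb
Time = 2304 / 77
Time = 29.9221 seconds


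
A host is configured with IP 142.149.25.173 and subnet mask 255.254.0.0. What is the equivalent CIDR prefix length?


Binary: 11111111.11111110.00000000.00000000
Count leading 1s
Prefix: /15


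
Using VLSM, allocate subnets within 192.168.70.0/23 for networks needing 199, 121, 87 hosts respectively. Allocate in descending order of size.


199 hosts -> /24 (254 usable): 192.168.70.0/24
121 hosts -> /25 (126 usable): 192.168.71.0/25
87 hosts -> /25 (126 usable): 192.168.71.128/25
Allocation: 192.168.70.0/24 (199 hosts, 254 usable); 192.168.71.0/25 (121 hosts, 126 usable); 192.168.71.128/25 (87 hosts, 126 usable)


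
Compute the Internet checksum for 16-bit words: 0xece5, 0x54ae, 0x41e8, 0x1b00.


Sum all words (with carry folding):
+ 0xece5 = 0xece5
+ 0x54ae = 0x4194
+ 0x41e8 = 0x837c
+ 0x1b00 = 0x9e7c
One's complement: ~0x9e7c
Checksum = 0x6183


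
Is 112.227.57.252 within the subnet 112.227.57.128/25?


Subnet network: 112.227.57.128
Test IP AND mask: 112.227.57.128
Yes, 112.227.57.252 is in 112.227.57.128/25


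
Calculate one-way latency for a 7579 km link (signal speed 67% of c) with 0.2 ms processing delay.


Speed = 0.67 * 3e5 km/s = 201000 km/s
Propagation delay = 7579 / 201000 = 0.0377 s = 37.7065 ms
Processing delay = 0.2 ms
Total one-way latency = 37.9065 ms


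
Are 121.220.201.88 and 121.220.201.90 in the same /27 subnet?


Mask: 255.255.255.224
121.220.201.88 AND mask = 121.220.201.64
121.220.201.90 AND mask = 121.220.201.64
Yes, same subnet (121.220.201.64)


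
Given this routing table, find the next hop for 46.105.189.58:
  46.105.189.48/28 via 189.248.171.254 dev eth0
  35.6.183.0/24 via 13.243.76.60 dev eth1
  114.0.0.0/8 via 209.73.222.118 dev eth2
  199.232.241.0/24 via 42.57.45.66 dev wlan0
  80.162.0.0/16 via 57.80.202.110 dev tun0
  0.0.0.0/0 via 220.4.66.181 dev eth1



Longest prefix match for 46.105.189.58:
  /28 46.105.189.48: MATCH
  /24 35.6.183.0: no
  /8 114.0.0.0: no
  /24 199.232.241.0: no
  /16 80.162.0.0: no
  /0 0.0.0.0: MATCH
Selected: next-hop 189.248.171.254 via eth0 (matched /28)


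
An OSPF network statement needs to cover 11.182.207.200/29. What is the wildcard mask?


Subnet mask: 255.255.255.248
Wildcard = 255.255.255.255 - subnet mask
255 - 255 = 0
255 - 255 = 0
255 - 255 = 0
255 - 248 = 7
Wildcard: 0.0.0.7


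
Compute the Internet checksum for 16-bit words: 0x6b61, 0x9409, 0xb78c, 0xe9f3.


Sum all words (with carry folding):
+ 0x6b61 = 0x6b61
+ 0x9409 = 0xff6a
+ 0xb78c = 0xb6f7
+ 0xe9f3 = 0xa0eb
One's complement: ~0xa0eb
Checksum = 0x5f14


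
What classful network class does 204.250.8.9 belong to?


First octet: 204
Binary: 11001100
110xxxxx -> Class C (192-223)
Class C, default mask 255.255.255.0 (/24)


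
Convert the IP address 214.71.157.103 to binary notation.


214 = 11010110
71 = 01000111
157 = 10011101
103 = 01100111
Binary: 11010110.01000111.10011101.01100111


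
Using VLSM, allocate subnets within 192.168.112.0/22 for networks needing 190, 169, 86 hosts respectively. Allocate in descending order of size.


190 hosts -> /24 (254 usable): 192.168.112.0/24
169 hosts -> /24 (254 usable): 192.168.113.0/24
86 hosts -> /25 (126 usable): 192.168.114.0/25
Allocation: 192.168.112.0/24 (190 hosts, 254 usable); 192.168.113.0/24 (169 hosts, 254 usable); 192.168.114.0/25 (86 hosts, 126 usable)


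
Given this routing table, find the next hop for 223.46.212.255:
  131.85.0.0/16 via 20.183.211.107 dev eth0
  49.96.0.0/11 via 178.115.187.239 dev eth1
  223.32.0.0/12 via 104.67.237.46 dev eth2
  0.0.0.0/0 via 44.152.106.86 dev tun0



Longest prefix match for 223.46.212.255:
  /16 131.85.0.0: no
  /11 49.96.0.0: no
  /12 223.32.0.0: MATCH
  /0 0.0.0.0: MATCH
Selected: next-hop 104.67.237.46 via eth2 (matched /12)


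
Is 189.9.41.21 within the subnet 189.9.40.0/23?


Subnet network: 189.9.40.0
Test IP AND mask: 189.9.40.0
Yes, 189.9.41.21 is in 189.9.40.0/23


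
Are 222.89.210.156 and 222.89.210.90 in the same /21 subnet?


Mask: 255.255.248.0
222.89.210.156 AND mask = 222.89.208.0
222.89.210.90 AND mask = 222.89.208.0
Yes, same subnet (222.89.208.0)


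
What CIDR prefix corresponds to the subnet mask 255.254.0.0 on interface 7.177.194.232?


Binary: 11111111.11111110.00000000.00000000
Count leading 1s
Prefix: /15


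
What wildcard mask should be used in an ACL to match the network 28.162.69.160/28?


Subnet mask: 255.255.255.240
Wildcard = 255.255.255.255 - subnet mask
255 - 255 = 0
255 - 255 = 0
255 - 255 = 0
255 - 240 = 15
Wildcard: 0.0.0.15


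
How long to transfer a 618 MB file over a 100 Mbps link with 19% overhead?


Effective throughput = 100 * (1 - 19/100) = 81 Mbps
File size in Mb = 618 * 8 = 4944 Mb
Time = 4944 / 81
Time = 61.037 seconds


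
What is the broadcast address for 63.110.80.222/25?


Network: 63.110.80.128/25
Host bits = 7
Set all host bits to 1:
Broadcast: 63.110.80.255


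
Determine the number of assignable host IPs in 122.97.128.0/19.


Host bits = 32 - 19 = 13
Total addresses = 2^13 = 8192
Usable = total - 2 (network and broadcast)
Usable hosts: 8190


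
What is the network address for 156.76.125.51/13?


IP:   10011100.01001100.01111101.00110011
Mask: 11111111.11111000.00000000.00000000
AND operation:
Net:  10011100.01001000.00000000.00000000
Network: 156.72.0.0/13


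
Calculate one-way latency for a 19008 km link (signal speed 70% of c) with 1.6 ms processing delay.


Speed = 0.7 * 3e5 km/s = 210000 km/s
Propagation delay = 19008 / 210000 = 0.0905 s = 90.5143 ms
Processing delay = 1.6 ms
Total one-way latency = 92.1143 ms


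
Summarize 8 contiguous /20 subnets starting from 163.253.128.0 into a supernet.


Original prefix: /20
Number of subnets: 8 = 2^3
New prefix = 20 - 3 = 17
Supernet: 163.253.128.0/17


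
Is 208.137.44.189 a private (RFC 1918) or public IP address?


RFC 1918 private ranges:
  10.0.0.0/8 (10.0.0.0 - 10.255.255.255)
  172.16.0.0/12 (172.16.0.0 - 172.31.255.255)
  192.168.0.0/16 (192.168.0.0 - 192.168.255.255)
Public (not in any RFC 1918 range)


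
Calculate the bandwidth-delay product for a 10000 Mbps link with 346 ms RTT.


BDP = bandwidth * RTT
= 10000 Mbps * 346 ms
= 10000 * 1e6 * 346 / 1000 bits
= 3460000000 bits
= 432500000 bytes
= 422363.2812 KB
BDP = 3460000000 bits (432500000 bytes)


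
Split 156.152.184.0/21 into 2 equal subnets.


New prefix = 21 + 1 = 22
Each subnet has 1024 addresses
  156.152.184.0/22
  156.152.188.0/22
Subnets: 156.152.184.0/22, 156.152.188.0/22


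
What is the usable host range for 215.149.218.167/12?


Network: 215.144.0.0
Broadcast: 215.159.255.255
First usable = network + 1
Last usable = broadcast - 1
Range: 215.144.0.1 to 215.159.255.254


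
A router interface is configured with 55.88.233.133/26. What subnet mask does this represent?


/26 means 26 network bits, 6 host bits
Binary: 11111111111111111111111111000000
Mask: 255.255.255.192


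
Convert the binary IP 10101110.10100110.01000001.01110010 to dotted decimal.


10101110 = 174
10100110 = 166
01000001 = 65
01110010 = 114
IP: 174.166.65.114


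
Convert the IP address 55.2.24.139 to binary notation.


55 = 00110111
2 = 00000010
24 = 00011000
139 = 10001011
Binary: 00110111.00000010.00011000.10001011


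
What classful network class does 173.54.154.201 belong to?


First octet: 173
Binary: 10101101
10xxxxxx -> Class B (128-191)
Class B, default mask 255.255.0.0 (/16)
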